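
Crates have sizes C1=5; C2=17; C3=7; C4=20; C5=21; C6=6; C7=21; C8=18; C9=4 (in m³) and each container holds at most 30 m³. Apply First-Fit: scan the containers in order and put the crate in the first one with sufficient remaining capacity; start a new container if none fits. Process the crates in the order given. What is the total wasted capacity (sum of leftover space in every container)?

container 1: place C1 (5 m³), 25 m³ left
container 1: place C2 (17 m³), 8 m³ left
container 1: place C3 (7 m³), 1 m³ left
container 2: place C4 (20 m³), 10 m³ left
container 3: place C5 (21 m³), 9 m³ left
container 2: place C6 (6 m³), 4 m³ left
container 4: place C7 (21 m³), 9 m³ left
container 5: place C8 (18 m³), 12 m³ left
container 2: place C9 (4 m³), 0 m³ left
5 containers × 30 m³ = 150 m³; used 119 m³; unused 31 m³.

31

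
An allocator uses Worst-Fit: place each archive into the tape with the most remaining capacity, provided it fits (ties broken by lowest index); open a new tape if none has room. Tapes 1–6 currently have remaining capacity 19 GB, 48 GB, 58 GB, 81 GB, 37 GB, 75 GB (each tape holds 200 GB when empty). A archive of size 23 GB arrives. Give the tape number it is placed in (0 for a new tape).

4

Tapes with room: tape 2 (48 GB), tape 3 (58 GB), tape 4 (81 GB), tape 5 (37 GB), tape 6 (75 GB).
Most room is tape 4 with 81 GB free.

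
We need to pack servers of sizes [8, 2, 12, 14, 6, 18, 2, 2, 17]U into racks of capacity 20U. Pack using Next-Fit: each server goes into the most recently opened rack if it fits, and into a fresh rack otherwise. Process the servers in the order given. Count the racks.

Put 8U in rack 1; 12U remain.
Put 2U in rack 1; 10U remain.
Put 12U in rack 2; 8U remain.
Put 14U in rack 3; 6U remain.
Put 6U in rack 3; 0U remain.
Put 18U in rack 4; 2U remain.
Put 2U in rack 4; 0U remain.
Put 2U in rack 5; 18U remain.
Put 17U in rack 5; 1U remain.
Final racks: [8,2] [12] [14,6] [18,2] [2,17].

5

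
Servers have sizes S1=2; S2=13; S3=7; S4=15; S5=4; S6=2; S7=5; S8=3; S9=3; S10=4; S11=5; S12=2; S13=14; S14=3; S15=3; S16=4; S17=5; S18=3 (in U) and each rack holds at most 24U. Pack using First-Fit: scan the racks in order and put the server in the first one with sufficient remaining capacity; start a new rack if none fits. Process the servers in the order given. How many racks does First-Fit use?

S1 (2U) → rack 1 (remaining 22U)
S2 (13U) → rack 1 (remaining 9U)
S3 (7U) → rack 1 (remaining 2U)
S4 (15U) → rack 2 (remaining 9U)
S5 (4U) → rack 2 (remaining 5U)
S6 (2U) → rack 1 (remaining 0U)
S7 (5U) → rack 2 (remaining 0U)
S8 (3U) → rack 3 (remaining 21U)
S9 (3U) → rack 3 (remaining 18U)
S10 (4U) → rack 3 (remaining 14U)
S11 (5U) → rack 3 (remaining 9U)
S12 (2U) → rack 3 (remaining 7U)
S13 (14U) → rack 4 (remaining 10U)
S14 (3U) → rack 3 (remaining 4U)
S15 (3U) → rack 3 (remaining 1U)
S16 (4U) → rack 4 (remaining 6U)
S17 (5U) → rack 4 (remaining 1U)
S18 (3U) → rack 5 (remaining 21U)

5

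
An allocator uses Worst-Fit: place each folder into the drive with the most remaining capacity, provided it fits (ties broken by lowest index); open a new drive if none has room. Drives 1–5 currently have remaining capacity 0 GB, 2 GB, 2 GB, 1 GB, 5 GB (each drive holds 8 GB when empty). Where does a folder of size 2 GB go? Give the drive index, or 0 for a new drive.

5

Drives with room: drive 2 (2 GB), drive 3 (2 GB), drive 5 (5 GB).
Most room is drive 5 with 5 GB free.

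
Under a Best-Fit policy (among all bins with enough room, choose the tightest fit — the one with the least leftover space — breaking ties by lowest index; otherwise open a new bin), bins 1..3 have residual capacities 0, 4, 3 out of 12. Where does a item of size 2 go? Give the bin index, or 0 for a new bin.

3

Bins with room: bin 2 (4), bin 3 (3).
Tightest fit is bin 3 with 3 free.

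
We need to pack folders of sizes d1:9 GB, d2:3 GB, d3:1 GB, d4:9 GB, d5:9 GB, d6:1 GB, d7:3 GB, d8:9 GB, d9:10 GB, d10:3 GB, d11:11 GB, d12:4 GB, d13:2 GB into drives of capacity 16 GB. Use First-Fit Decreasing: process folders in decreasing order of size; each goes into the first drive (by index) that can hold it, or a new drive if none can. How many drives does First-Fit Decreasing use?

Sorted descending: 11, 10, 9, 9, 9, 9, 4, 3, 3, 3, 2, 1, 1.
drive 1: place 11 GB, 5 GB left
drive 2: place 10 GB, 6 GB left
drive 3: place 9 GB, 7 GB left
drive 4: place 9 GB, 7 GB left
drive 5: place 9 GB, 7 GB left
drive 6: place 9 GB, 7 GB left
drive 1: place 4 GB, 1 GB left
drive 2: place 3 GB, 3 GB left
drive 2: place 3 GB, 0 GB left
drive 3: place 3 GB, 4 GB left
drive 3: place 2 GB, 2 GB left
drive 1: place 1 GB, 0 GB left
drive 3: place 1 GB, 1 GB left
Final drives: [11,4,1] [10,3,3] [9,3,2,1] [9] [9] [9].

6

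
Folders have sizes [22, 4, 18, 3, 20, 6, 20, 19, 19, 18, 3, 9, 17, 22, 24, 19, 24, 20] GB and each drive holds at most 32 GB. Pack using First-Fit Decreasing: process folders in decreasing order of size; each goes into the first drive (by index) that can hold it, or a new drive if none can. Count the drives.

13

Sorted descending: 24, 24, 22, 22, 20, 20, 20, 19, 19, 19, 18, 18, 17, 9, 6, 4, 3, 3.
24 GB → drive 1 (remaining 8 GB)
24 GB → drive 2 (remaining 8 GB)
22 GB → drive 3 (remaining 10 GB)
22 GB → drive 4 (remaining 10 GB)
20 GB → drive 5 (remaining 12 GB)
20 GB → drive 6 (remaining 12 GB)
20 GB → drive 7 (remaining 12 GB)
19 GB → drive 8 (remaining 13 GB)
19 GB → drive 9 (remaining 13 GB)
19 GB → drive 10 (remaining 13 GB)
18 GB → drive 11 (remaining 14 GB)
18 GB → drive 12 (remaining 14 GB)
17 GB → drive 13 (remaining 15 GB)
9 GB → drive 3 (remaining 1 GB)
6 GB → drive 1 (remaining 2 GB)
4 GB → drive 2 (remaining 4 GB)
3 GB → drive 2 (remaining 1 GB)
3 GB → drive 4 (remaining 7 GB)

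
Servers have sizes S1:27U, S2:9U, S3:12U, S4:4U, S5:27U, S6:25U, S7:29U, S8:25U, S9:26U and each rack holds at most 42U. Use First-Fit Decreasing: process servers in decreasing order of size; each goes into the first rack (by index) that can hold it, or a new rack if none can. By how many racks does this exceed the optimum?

First-Fit Decreasing: [29,12] [27,9,4] [27] [26] [25] [25] → 6 racks.
6 servers exceed 21U (half the capacity), and no two of those can share a rack, so at least 6 racks are needed.
So 6 is already optimal.

0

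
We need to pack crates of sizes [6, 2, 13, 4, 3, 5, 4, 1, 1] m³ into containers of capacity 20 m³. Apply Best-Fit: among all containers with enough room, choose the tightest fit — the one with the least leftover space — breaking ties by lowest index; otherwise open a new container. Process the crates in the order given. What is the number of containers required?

2 containers

Put 6 m³ in container 1; 14 m³ remain.
Put 2 m³ in container 1; 12 m³ remain.
Put 13 m³ in container 2; 7 m³ remain.
Put 4 m³ in container 2; 3 m³ remain.
Put 3 m³ in container 2; 0 m³ remain.
Put 5 m³ in container 1; 7 m³ remain.
Put 4 m³ in container 1; 3 m³ remain.
Put 1 m³ in container 1; 2 m³ remain.
Put 1 m³ in container 1; 1 m³ remain.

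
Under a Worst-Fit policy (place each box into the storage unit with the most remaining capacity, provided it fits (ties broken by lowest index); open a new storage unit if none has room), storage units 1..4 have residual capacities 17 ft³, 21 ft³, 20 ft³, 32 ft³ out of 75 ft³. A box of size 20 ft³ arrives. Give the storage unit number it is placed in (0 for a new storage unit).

Storage units with room: storage unit 2 (21 ft³), storage unit 3 (20 ft³), storage unit 4 (32 ft³).
Most room is storage unit 4 with 32 ft³ free.

4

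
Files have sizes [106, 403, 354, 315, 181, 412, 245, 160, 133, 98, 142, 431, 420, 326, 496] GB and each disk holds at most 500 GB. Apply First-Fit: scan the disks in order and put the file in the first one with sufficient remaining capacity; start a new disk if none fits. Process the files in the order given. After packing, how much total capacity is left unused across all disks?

disk 1: place 106 GB, 394 GB left
disk 2: place 403 GB, 97 GB left
disk 1: place 354 GB, 40 GB left
disk 3: place 315 GB, 185 GB left
disk 3: place 181 GB, 4 GB left
disk 4: place 412 GB, 88 GB left
disk 5: place 245 GB, 255 GB left
disk 5: place 160 GB, 95 GB left
disk 6: place 133 GB, 367 GB left
disk 6: place 98 GB, 269 GB left
disk 6: place 142 GB, 127 GB left
disk 7: place 431 GB, 69 GB left
disk 8: place 420 GB, 80 GB left
disk 9: place 326 GB, 174 GB left
disk 10: place 496 GB, 4 GB left
10 disks × 500 GB = 5000 GB; used 4222 GB; unused 778 GB.

778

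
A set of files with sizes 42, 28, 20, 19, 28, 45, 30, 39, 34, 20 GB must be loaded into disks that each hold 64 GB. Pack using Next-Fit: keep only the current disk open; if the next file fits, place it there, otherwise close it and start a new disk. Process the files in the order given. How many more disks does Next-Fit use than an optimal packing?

Next-Fit: [42] [28,20] [19,28] [45] [30] [39] [34,20] → 7 disks.
Total size 305 GB; any packing needs at least ⌈305/64⌉ = 5 disks.
An optimal packing achieves that bound: [45,19] [42,20] [39,20] [34,30] [28,28] → 5 disks.
Excess: 7 − 5 = 2.

2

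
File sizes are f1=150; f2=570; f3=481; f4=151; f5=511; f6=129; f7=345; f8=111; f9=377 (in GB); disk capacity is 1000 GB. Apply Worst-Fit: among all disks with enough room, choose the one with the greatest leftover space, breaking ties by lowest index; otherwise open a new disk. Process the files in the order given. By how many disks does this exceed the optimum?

Worst-Fit: [150,570] [481,151,345] [511,129,111] [377] → 4 disks.
Total size 2825 GB; any packing needs at least ⌈2825/1000⌉ = 3 disks.
An optimal packing achieves that bound: [570,377] [511,481] [345,151,150,129,111] → 3 disks.
Excess: 4 − 3 = 1.

1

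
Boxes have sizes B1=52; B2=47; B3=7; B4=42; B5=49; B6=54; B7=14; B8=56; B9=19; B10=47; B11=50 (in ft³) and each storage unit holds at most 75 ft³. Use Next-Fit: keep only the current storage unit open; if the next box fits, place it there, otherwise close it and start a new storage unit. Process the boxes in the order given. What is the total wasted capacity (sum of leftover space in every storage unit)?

storage unit 1: place B1 (52 ft³), 23 ft³ left
storage unit 2: place B2 (47 ft³), 28 ft³ left
storage unit 2: place B3 (7 ft³), 21 ft³ left
storage unit 3: place B4 (42 ft³), 33 ft³ left
storage unit 4: place B5 (49 ft³), 26 ft³ left
storage unit 5: place B6 (54 ft³), 21 ft³ left
storage unit 5: place B7 (14 ft³), 7 ft³ left
storage unit 6: place B8 (56 ft³), 19 ft³ left
storage unit 6: place B9 (19 ft³), 0 ft³ left
storage unit 7: place B10 (47 ft³), 28 ft³ left
storage unit 8: place B11 (50 ft³), 25 ft³ left
8 storage units × 75 ft³ = 600 ft³; used 437 ft³; unused 163 ft³.

163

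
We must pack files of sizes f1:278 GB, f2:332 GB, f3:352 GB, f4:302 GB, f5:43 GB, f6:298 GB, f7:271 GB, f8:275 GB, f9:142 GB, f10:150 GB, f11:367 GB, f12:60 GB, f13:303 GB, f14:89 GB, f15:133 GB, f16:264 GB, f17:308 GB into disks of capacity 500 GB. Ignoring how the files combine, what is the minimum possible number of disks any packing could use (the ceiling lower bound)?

8

Total size = 278 + 332 + 352 + 302 + 43 + 298 + 271 + 275 + 142 + 150 + 367 + 60 + 303 + 89 + 133 + 264 + 308 = 3967 GB.
⌈3967 / 500⌉ = 8.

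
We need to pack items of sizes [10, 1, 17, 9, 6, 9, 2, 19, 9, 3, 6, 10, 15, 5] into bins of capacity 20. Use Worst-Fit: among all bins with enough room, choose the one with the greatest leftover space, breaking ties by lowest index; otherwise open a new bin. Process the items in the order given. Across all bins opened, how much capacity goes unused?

bin 1: place 10, 10 left
bin 1: place 1, 9 left
bin 2: place 17, 3 left
bin 1: place 9, 0 left
bin 3: place 6, 14 left
bin 3: place 9, 5 left
bin 3: place 2, 3 left
bin 4: place 19, 1 left
bin 5: place 9, 11 left
bin 5: place 3, 8 left
bin 5: place 6, 2 left
bin 6: place 10, 10 left
bin 7: place 15, 5 left
bin 6: place 5, 5 left
7 bins × 20 = 140; used 121; unused 19.

19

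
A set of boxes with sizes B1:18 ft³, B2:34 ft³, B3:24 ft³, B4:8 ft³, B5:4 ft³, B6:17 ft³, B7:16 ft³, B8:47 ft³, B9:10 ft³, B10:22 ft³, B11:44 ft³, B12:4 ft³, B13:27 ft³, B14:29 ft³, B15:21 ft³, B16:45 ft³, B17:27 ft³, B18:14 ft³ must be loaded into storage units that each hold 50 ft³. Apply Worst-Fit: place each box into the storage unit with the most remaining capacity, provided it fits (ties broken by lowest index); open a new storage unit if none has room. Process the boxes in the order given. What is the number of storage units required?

storage unit 1: place B1 (18 ft³), 32 ft³ left
storage unit 2: place B2 (34 ft³), 16 ft³ left
storage unit 1: place B3 (24 ft³), 8 ft³ left
storage unit 2: place B4 (8 ft³), 8 ft³ left
storage unit 1: place B5 (4 ft³), 4 ft³ left
storage unit 3: place B6 (17 ft³), 33 ft³ left
storage unit 3: place B7 (16 ft³), 17 ft³ left
storage unit 4: place B8 (47 ft³), 3 ft³ left
storage unit 3: place B9 (10 ft³), 7 ft³ left
storage unit 5: place B10 (22 ft³), 28 ft³ left
storage unit 6: place B11 (44 ft³), 6 ft³ left
storage unit 5: place B12 (4 ft³), 24 ft³ left
storage unit 7: place B13 (27 ft³), 23 ft³ left
storage unit 8: place B14 (29 ft³), 21 ft³ left
storage unit 5: place B15 (21 ft³), 3 ft³ left
storage unit 9: place B16 (45 ft³), 5 ft³ left
storage unit 10: place B17 (27 ft³), 23 ft³ left
storage unit 7: place B18 (14 ft³), 9 ft³ left
Final storage units: [18,24,4] [34,8] [17,16,10] [47] [22,4,21] [44] [27,14] [29] [45] [27].

10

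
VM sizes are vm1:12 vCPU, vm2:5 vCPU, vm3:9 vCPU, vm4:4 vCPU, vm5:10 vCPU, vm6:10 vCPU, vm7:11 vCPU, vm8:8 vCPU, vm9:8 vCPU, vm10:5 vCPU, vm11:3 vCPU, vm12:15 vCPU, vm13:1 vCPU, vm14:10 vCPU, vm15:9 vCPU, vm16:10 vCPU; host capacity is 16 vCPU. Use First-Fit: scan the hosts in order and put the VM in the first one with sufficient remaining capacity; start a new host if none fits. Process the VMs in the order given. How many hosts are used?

10

host 1: place vm1 (12 vCPU), 4 vCPU left
host 2: place vm2 (5 vCPU), 11 vCPU left
host 2: place vm3 (9 vCPU), 2 vCPU left
host 1: place vm4 (4 vCPU), 0 vCPU left
host 3: place vm5 (10 vCPU), 6 vCPU left
host 4: place vm6 (10 vCPU), 6 vCPU left
host 5: place vm7 (11 vCPU), 5 vCPU left
host 6: place vm8 (8 vCPU), 8 vCPU left
host 6: place vm9 (8 vCPU), 0 vCPU left
host 3: place vm10 (5 vCPU), 1 vCPU left
host 4: place vm11 (3 vCPU), 3 vCPU left
host 7: place vm12 (15 vCPU), 1 vCPU left
host 2: place vm13 (1 vCPU), 1 vCPU left
host 8: place vm14 (10 vCPU), 6 vCPU left
host 9: place vm15 (9 vCPU), 7 vCPU left
host 10: place vm16 (10 vCPU), 6 vCPU left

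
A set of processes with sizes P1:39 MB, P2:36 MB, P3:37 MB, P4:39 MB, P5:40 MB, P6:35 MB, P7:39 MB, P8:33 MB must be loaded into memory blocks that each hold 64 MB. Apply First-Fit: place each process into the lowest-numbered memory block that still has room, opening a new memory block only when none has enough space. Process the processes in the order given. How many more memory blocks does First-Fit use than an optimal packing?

0

First-Fit: [39] [36] [37] [39] [40] [35] [39] [33] → 8 memory blocks.
8 processes exceed 32 MB (half the capacity), and no two of those can share a memory block, so at least 8 memory blocks are needed.
So 8 is already optimal.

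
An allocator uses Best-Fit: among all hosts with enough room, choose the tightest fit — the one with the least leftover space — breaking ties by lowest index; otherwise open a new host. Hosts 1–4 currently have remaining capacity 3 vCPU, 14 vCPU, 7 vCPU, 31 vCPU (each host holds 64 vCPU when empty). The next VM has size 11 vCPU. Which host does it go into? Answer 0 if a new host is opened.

Hosts with room: host 2 (14 vCPU), host 4 (31 vCPU).
Tightest fit is host 2 with 14 vCPU free.

2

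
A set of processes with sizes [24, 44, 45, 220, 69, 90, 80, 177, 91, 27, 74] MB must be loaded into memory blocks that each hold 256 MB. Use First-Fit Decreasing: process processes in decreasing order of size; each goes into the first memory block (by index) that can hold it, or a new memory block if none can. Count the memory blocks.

Sorted descending: 220, 177, 91, 90, 80, 74, 69, 45, 44, 27, 24.
memory block 1: place 220 MB, 36 MB left
memory block 2: place 177 MB, 79 MB left
memory block 3: place 91 MB, 165 MB left
memory block 3: place 90 MB, 75 MB left
memory block 4: place 80 MB, 176 MB left
memory block 2: place 74 MB, 5 MB left
memory block 3: place 69 MB, 6 MB left
memory block 4: place 45 MB, 131 MB left
memory block 4: place 44 MB, 87 MB left
memory block 1: place 27 MB, 9 MB left
memory block 4: place 24 MB, 63 MB left

4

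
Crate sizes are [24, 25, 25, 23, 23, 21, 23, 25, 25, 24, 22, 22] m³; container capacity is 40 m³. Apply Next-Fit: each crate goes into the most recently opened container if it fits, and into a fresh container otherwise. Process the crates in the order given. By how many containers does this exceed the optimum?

0

Next-Fit: [24] [25] [25] [23] [23] [21] [23] [25] [25] [24] [22] [22] → 12 containers.
12 crates exceed 20 m³ (half the capacity), and no two of those can share a container, so at least 12 containers are needed.
So 12 is already optimal.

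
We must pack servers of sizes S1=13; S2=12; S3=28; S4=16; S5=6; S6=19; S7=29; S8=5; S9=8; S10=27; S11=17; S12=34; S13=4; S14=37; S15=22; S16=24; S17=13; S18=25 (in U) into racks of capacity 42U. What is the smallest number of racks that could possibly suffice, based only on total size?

Total size = 13 + 12 + 28 + 16 + 6 + 19 + 29 + 5 + 8 + 27 + 17 + 34 + 4 + 37 + 22 + 24 + 13 + 25 = 339U.
⌈339 / 42⌉ = 9.

9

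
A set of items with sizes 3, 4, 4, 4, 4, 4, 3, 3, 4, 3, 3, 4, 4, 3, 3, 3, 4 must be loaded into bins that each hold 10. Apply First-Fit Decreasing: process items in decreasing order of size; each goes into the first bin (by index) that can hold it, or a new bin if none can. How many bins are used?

Sorted descending: 4, 4, 4, 4, 4, 4, 4, 4, 4, 3, 3, 3, 3, 3, 3, 3, 3.
bin 1: place 4, 6 left
bin 1: place 4, 2 left
bin 2: place 4, 6 left
bin 2: place 4, 2 left
bin 3: place 4, 6 left
bin 3: place 4, 2 left
bin 4: place 4, 6 left
bin 4: place 4, 2 left
bin 5: place 4, 6 left
bin 5: place 3, 3 left
bin 5: place 3, 0 left
bin 6: place 3, 7 left
bin 6: place 3, 4 left
bin 6: place 3, 1 left
bin 7: place 3, 7 left
bin 7: place 3, 4 left
bin 7: place 3, 1 left

7 bins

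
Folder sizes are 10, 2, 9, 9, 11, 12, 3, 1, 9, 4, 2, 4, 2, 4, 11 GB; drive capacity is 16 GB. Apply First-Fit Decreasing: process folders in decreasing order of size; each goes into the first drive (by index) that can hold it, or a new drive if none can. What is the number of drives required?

7 drives

Sorted descending: 12, 11, 11, 10, 9, 9, 9, 4, 4, 4, 3, 2, 2, 2, 1.
12 GB → drive 1 (remaining 4 GB)
11 GB → drive 2 (remaining 5 GB)
11 GB → drive 3 (remaining 5 GB)
10 GB → drive 4 (remaining 6 GB)
9 GB → drive 5 (remaining 7 GB)
9 GB → drive 6 (remaining 7 GB)
9 GB → drive 7 (remaining 7 GB)
4 GB → drive 1 (remaining 0 GB)
4 GB → drive 2 (remaining 1 GB)
4 GB → drive 3 (remaining 1 GB)
3 GB → drive 4 (remaining 3 GB)
2 GB → drive 4 (remaining 1 GB)
2 GB → drive 5 (remaining 5 GB)
2 GB → drive 5 (remaining 3 GB)
1 GB → drive 2 (remaining 0 GB)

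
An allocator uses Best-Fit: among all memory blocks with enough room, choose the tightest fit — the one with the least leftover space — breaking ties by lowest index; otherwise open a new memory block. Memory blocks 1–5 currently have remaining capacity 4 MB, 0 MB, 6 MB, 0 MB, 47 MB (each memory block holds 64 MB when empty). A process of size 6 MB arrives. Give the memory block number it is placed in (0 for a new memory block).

3

Memory blocks with room: memory block 3 (6 MB), memory block 5 (47 MB).
Tightest fit is memory block 3 with 6 MB free.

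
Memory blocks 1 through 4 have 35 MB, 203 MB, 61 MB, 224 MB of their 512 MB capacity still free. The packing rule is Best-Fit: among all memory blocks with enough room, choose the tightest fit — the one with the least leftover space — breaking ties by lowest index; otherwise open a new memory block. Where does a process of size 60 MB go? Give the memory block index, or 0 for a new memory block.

Memory blocks with room: memory block 2 (203 MB), memory block 3 (61 MB), memory block 4 (224 MB).
Tightest fit is memory block 3 with 61 MB free.

3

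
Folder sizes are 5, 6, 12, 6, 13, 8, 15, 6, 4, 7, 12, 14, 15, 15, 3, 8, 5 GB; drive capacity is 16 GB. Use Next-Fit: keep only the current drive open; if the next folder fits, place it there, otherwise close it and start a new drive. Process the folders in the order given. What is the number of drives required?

13

Put 5 GB in drive 1; 11 GB remain.
Put 6 GB in drive 1; 5 GB remain.
Put 12 GB in drive 2; 4 GB remain.
Put 6 GB in drive 3; 10 GB remain.
Put 13 GB in drive 4; 3 GB remain.
Put 8 GB in drive 5; 8 GB remain.
Put 15 GB in drive 6; 1 GB remain.
Put 6 GB in drive 7; 10 GB remain.
Put 4 GB in drive 7; 6 GB remain.
Put 7 GB in drive 8; 9 GB remain.
Put 12 GB in drive 9; 4 GB remain.
Put 14 GB in drive 10; 2 GB remain.
Put 15 GB in drive 11; 1 GB remain.
Put 15 GB in drive 12; 1 GB remain.
Put 3 GB in drive 13; 13 GB remain.
Put 8 GB in drive 13; 5 GB remain.
Put 5 GB in drive 13; 0 GB remain.
Final drives: [5,6] [12] [6] [13] [8] [15] [6,4] [7] [12] [14] [15] [15] [3,8,5].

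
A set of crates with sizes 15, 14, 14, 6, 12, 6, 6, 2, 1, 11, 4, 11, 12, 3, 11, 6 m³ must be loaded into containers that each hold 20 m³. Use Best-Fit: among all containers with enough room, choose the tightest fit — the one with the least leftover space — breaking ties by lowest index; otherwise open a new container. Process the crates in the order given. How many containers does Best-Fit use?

container 1: place 15 m³, 5 m³ left
container 2: place 14 m³, 6 m³ left
container 3: place 14 m³, 6 m³ left
container 2: place 6 m³, 0 m³ left
container 4: place 12 m³, 8 m³ left
container 3: place 6 m³, 0 m³ left
container 4: place 6 m³, 2 m³ left
container 4: place 2 m³, 0 m³ left
container 1: place 1 m³, 4 m³ left
container 5: place 11 m³, 9 m³ left
container 1: place 4 m³, 0 m³ left
container 6: place 11 m³, 9 m³ left
container 7: place 12 m³, 8 m³ left
container 7: place 3 m³, 5 m³ left
container 8: place 11 m³, 9 m³ left
container 5: place 6 m³, 3 m³ left

8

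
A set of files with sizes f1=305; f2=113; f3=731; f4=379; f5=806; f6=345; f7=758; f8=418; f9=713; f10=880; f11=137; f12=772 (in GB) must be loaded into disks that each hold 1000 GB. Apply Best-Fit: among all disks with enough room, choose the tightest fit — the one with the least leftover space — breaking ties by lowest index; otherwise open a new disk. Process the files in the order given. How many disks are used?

8

Put f1 (305 GB) in disk 1; 695 GB remain.
Put f2 (113 GB) in disk 1; 582 GB remain.
Put f3 (731 GB) in disk 2; 269 GB remain.
Put f4 (379 GB) in disk 1; 203 GB remain.
Put f5 (806 GB) in disk 3; 194 GB remain.
Put f6 (345 GB) in disk 4; 655 GB remain.
Put f7 (758 GB) in disk 5; 242 GB remain.
Put f8 (418 GB) in disk 4; 237 GB remain.
Put f9 (713 GB) in disk 6; 287 GB remain.
Put f10 (880 GB) in disk 7; 120 GB remain.
Put f11 (137 GB) in disk 3; 57 GB remain.
Put f12 (772 GB) in disk 8; 228 GB remain.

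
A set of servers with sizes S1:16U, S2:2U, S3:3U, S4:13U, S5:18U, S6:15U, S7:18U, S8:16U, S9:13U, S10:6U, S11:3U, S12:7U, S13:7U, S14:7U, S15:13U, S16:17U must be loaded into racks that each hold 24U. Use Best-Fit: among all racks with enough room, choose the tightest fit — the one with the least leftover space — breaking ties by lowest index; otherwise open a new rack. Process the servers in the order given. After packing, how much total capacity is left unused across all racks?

S1 (16U) → rack 1 (remaining 8U)
S2 (2U) → rack 1 (remaining 6U)
S3 (3U) → rack 1 (remaining 3U)
S4 (13U) → rack 2 (remaining 11U)
S5 (18U) → rack 3 (remaining 6U)
S6 (15U) → rack 4 (remaining 9U)
S7 (18U) → rack 5 (remaining 6U)
S8 (16U) → rack 6 (remaining 8U)
S9 (13U) → rack 7 (remaining 11U)
S10 (6U) → rack 3 (remaining 0U)
S11 (3U) → rack 1 (remaining 0U)
S12 (7U) → rack 6 (remaining 1U)
S13 (7U) → rack 4 (remaining 2U)
S14 (7U) → rack 2 (remaining 4U)
S15 (13U) → rack 8 (remaining 11U)
S16 (17U) → rack 9 (remaining 7U)
9 racks × 24U = 216U; used 174U; unused 42U.

42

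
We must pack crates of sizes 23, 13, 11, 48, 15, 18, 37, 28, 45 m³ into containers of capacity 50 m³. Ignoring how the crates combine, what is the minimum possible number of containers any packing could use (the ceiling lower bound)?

5

Total size = 23 + 13 + 11 + 48 + 15 + 18 + 37 + 28 + 45 = 238 m³.
⌈238 / 50⌉ = 5.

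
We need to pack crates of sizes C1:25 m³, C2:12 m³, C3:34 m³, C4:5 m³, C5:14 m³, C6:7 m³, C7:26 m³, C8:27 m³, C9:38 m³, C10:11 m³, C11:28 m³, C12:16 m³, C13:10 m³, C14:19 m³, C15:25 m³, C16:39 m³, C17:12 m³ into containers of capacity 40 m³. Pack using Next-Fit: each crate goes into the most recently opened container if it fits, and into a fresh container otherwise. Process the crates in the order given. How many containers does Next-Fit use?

12

C1 (25 m³) → container 1 (remaining 15 m³)
C2 (12 m³) → container 1 (remaining 3 m³)
C3 (34 m³) → container 2 (remaining 6 m³)
C4 (5 m³) → container 2 (remaining 1 m³)
C5 (14 m³) → container 3 (remaining 26 m³)
C6 (7 m³) → container 3 (remaining 19 m³)
C7 (26 m³) → container 4 (remaining 14 m³)
C8 (27 m³) → container 5 (remaining 13 m³)
C9 (38 m³) → container 6 (remaining 2 m³)
C10 (11 m³) → container 7 (remaining 29 m³)
C11 (28 m³) → container 7 (remaining 1 m³)
C12 (16 m³) → container 8 (remaining 24 m³)
C13 (10 m³) → container 8 (remaining 14 m³)
C14 (19 m³) → container 9 (remaining 21 m³)
C15 (25 m³) → container 10 (remaining 15 m³)
C16 (39 m³) → container 11 (remaining 1 m³)
C17 (12 m³) → container 12 (remaining 28 m³)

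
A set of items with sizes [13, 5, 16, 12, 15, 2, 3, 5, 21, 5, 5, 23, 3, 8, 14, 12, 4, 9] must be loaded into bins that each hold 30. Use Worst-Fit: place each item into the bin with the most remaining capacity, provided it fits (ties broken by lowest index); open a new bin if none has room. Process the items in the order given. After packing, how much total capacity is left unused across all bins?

35

13 → bin 1 (remaining 17)
5 → bin 1 (remaining 12)
16 → bin 2 (remaining 14)
12 → bin 2 (remaining 2)
15 → bin 3 (remaining 15)
2 → bin 3 (remaining 13)
3 → bin 3 (remaining 10)
5 → bin 1 (remaining 7)
21 → bin 4 (remaining 9)
5 → bin 3 (remaining 5)
5 → bin 4 (remaining 4)
23 → bin 5 (remaining 7)
3 → bin 1 (remaining 4)
8 → bin 6 (remaining 22)
14 → bin 6 (remaining 8)
12 → bin 7 (remaining 18)
4 → bin 7 (remaining 14)
9 → bin 7 (remaining 5)
7 bins × 30 = 210; used 175; unused 35.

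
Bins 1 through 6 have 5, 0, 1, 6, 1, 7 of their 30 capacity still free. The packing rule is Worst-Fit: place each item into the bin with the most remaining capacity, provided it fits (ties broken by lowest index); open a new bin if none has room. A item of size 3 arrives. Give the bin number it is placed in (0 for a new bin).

6

Bins with room: bin 1 (5), bin 4 (6), bin 6 (7).
Most room is bin 6 with 7 free.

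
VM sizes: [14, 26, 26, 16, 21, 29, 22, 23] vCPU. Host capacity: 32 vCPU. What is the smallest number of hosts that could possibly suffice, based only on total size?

6

Total size = 14 + 26 + 26 + 16 + 21 + 29 + 22 + 23 = 177 vCPU.
⌈177 / 32⌉ = 6.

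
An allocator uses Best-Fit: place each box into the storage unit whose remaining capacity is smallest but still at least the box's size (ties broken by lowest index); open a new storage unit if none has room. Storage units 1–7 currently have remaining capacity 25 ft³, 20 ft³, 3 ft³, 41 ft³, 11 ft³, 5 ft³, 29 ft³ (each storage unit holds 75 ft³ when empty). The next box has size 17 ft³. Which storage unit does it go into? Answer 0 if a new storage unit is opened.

2

Storage units with room: storage unit 1 (25 ft³), storage unit 2 (20 ft³), storage unit 4 (41 ft³), storage unit 7 (29 ft³).
Tightest fit is storage unit 2 with 20 ft³ free.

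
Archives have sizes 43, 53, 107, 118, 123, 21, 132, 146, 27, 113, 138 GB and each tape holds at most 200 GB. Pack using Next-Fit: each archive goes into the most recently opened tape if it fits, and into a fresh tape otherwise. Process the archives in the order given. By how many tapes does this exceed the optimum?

Next-Fit: [43,53] [107] [118] [123,21] [132] [146,27] [113] [138] → 8 tapes.
7 archives exceed 100 GB (half the capacity), and no two of those can share a tape, so at least 7 tapes are needed.
An optimal packing achieves that bound: [146,53] [138,43] [132,27,21] [123] [118] [113] [107] → 7 tapes.
Excess: 8 − 7 = 1.

1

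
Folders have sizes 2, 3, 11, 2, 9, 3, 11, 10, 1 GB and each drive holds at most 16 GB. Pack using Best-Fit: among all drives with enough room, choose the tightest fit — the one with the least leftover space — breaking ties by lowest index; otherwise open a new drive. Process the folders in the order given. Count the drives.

4 drives

Put 2 GB in drive 1; 14 GB remain.
Put 3 GB in drive 1; 11 GB remain.
Put 11 GB in drive 1; 0 GB remain.
Put 2 GB in drive 2; 14 GB remain.
Put 9 GB in drive 2; 5 GB remain.
Put 3 GB in drive 2; 2 GB remain.
Put 11 GB in drive 3; 5 GB remain.
Put 10 GB in drive 4; 6 GB remain.
Put 1 GB in drive 2; 1 GB remain.
Final drives: [2,3,11] [2,9,3,1] [11] [10].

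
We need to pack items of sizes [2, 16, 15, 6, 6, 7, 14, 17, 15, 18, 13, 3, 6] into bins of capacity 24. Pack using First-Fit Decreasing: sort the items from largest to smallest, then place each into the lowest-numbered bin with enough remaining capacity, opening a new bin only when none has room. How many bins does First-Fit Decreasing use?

7 bins

Sorted descending: 18, 17, 16, 15, 15, 14, 13, 7, 6, 6, 6, 3, 2.
18 → bin 1 (remaining 6)
17 → bin 2 (remaining 7)
16 → bin 3 (remaining 8)
15 → bin 4 (remaining 9)
15 → bin 5 (remaining 9)
14 → bin 6 (remaining 10)
13 → bin 7 (remaining 11)
7 → bin 2 (remaining 0)
6 → bin 1 (remaining 0)
6 → bin 3 (remaining 2)
6 → bin 4 (remaining 3)
3 → bin 4 (remaining 0)
2 → bin 3 (remaining 0)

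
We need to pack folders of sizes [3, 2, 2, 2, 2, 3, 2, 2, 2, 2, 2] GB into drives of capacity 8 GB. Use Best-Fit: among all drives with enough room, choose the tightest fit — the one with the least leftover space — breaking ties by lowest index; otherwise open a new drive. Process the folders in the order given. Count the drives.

drive 1: place 3 GB, 5 GB left
drive 1: place 2 GB, 3 GB left
drive 1: place 2 GB, 1 GB left
drive 2: place 2 GB, 6 GB left
drive 2: place 2 GB, 4 GB left
drive 2: place 3 GB, 1 GB left
drive 3: place 2 GB, 6 GB left
drive 3: place 2 GB, 4 GB left
drive 3: place 2 GB, 2 GB left
drive 3: place 2 GB, 0 GB left
drive 4: place 2 GB, 6 GB left
Final drives: [3,2,2] [2,2,3] [2,2,2,2] [2].

4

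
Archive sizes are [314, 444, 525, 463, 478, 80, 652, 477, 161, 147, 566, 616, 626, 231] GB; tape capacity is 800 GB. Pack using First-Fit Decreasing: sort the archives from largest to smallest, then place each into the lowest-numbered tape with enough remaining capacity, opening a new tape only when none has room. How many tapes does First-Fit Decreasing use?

9 tapes

Sorted descending: 652, 626, 616, 566, 525, 478, 477, 463, 444, 314, 231, 161, 147, 80.
Put 652 GB in tape 1; 148 GB remain.
Put 626 GB in tape 2; 174 GB remain.
Put 616 GB in tape 3; 184 GB remain.
Put 566 GB in tape 4; 234 GB remain.
Put 525 GB in tape 5; 275 GB remain.
Put 478 GB in tape 6; 322 GB remain.
Put 477 GB in tape 7; 323 GB remain.
Put 463 GB in tape 8; 337 GB remain.
Put 444 GB in tape 9; 356 GB remain.
Put 314 GB in tape 6; 8 GB remain.
Put 231 GB in tape 4; 3 GB remain.
Put 161 GB in tape 2; 13 GB remain.
Put 147 GB in tape 1; 1 GB remain.
Put 80 GB in tape 3; 104 GB remain.
Final tapes: [652,147] [626,161] [616,80] [566,231] [525] [478,314] [477] [463] [444].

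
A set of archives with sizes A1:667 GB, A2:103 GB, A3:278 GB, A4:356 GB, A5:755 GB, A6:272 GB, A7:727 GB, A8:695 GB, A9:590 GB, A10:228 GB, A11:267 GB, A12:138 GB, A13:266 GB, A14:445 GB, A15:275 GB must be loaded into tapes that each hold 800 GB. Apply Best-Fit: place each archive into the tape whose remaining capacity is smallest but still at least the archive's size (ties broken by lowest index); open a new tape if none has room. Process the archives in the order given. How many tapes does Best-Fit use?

9 tapes

A1 (667 GB) → tape 1 (remaining 133 GB)
A2 (103 GB) → tape 1 (remaining 30 GB)
A3 (278 GB) → tape 2 (remaining 522 GB)
A4 (356 GB) → tape 2 (remaining 166 GB)
A5 (755 GB) → tape 3 (remaining 45 GB)
A6 (272 GB) → tape 4 (remaining 528 GB)
A7 (727 GB) → tape 5 (remaining 73 GB)
A8 (695 GB) → tape 6 (remaining 105 GB)
A9 (590 GB) → tape 7 (remaining 210 GB)
A10 (228 GB) → tape 4 (remaining 300 GB)
A11 (267 GB) → tape 4 (remaining 33 GB)
A12 (138 GB) → tape 2 (remaining 28 GB)
A13 (266 GB) → tape 8 (remaining 534 GB)
A14 (445 GB) → tape 8 (remaining 89 GB)
A15 (275 GB) → tape 9 (remaining 525 GB)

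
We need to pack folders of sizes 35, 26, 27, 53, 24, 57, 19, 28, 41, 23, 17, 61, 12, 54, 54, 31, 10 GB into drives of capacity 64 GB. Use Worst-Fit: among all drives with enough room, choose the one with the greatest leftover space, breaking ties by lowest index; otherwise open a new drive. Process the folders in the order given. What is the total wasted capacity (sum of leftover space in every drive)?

Put 35 GB in drive 1; 29 GB remain.
Put 26 GB in drive 1; 3 GB remain.
Put 27 GB in drive 2; 37 GB remain.
Put 53 GB in drive 3; 11 GB remain.
Put 24 GB in drive 2; 13 GB remain.
Put 57 GB in drive 4; 7 GB remain.
Put 19 GB in drive 5; 45 GB remain.
Put 28 GB in drive 5; 17 GB remain.
Put 41 GB in drive 6; 23 GB remain.
Put 23 GB in drive 6; 0 GB remain.
Put 17 GB in drive 5; 0 GB remain.
Put 61 GB in drive 7; 3 GB remain.
Put 12 GB in drive 2; 1 GB remain.
Put 54 GB in drive 8; 10 GB remain.
Put 54 GB in drive 9; 10 GB remain.
Put 31 GB in drive 10; 33 GB remain.
Put 10 GB in drive 10; 23 GB remain.
10 drives × 64 GB = 640 GB; used 572 GB; unused 68 GB.

68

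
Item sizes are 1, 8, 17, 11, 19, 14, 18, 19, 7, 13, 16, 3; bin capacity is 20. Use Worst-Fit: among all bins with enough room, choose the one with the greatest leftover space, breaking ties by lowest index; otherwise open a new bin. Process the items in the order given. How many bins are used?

8

1 → bin 1 (remaining 19)
8 → bin 1 (remaining 11)
17 → bin 2 (remaining 3)
11 → bin 1 (remaining 0)
19 → bin 3 (remaining 1)
14 → bin 4 (remaining 6)
18 → bin 5 (remaining 2)
19 → bin 6 (remaining 1)
7 → bin 7 (remaining 13)
13 → bin 7 (remaining 0)
16 → bin 8 (remaining 4)
3 → bin 4 (remaining 3)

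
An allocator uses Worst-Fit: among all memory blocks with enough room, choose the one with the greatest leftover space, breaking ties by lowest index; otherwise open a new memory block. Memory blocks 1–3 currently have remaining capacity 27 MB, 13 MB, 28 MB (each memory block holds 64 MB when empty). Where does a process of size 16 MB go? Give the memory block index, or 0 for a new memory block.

3

Memory blocks with room: memory block 1 (27 MB), memory block 3 (28 MB).
Most room is memory block 3 with 28 MB free.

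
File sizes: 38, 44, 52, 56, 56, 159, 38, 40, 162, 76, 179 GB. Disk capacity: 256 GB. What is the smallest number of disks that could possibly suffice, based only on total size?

4

Total size = 38 + 44 + 52 + 56 + 56 + 159 + 38 + 40 + 162 + 76 + 179 = 900 GB.
⌈900 / 256⌉ = 4.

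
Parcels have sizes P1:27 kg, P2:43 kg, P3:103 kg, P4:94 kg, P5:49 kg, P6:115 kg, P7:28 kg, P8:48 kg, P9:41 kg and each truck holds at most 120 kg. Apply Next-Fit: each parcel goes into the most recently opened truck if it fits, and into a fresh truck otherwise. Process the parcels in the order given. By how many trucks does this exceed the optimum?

1

Next-Fit: [27,43] [103] [94] [49] [115] [28,48,41] → 6 trucks.
Total size 548 kg; any packing needs at least ⌈548/120⌉ = 5 trucks.
An optimal packing achieves that bound: [115] [103] [94] [49,43,28] [48,41,27] → 5 trucks.
Excess: 6 − 5 = 1.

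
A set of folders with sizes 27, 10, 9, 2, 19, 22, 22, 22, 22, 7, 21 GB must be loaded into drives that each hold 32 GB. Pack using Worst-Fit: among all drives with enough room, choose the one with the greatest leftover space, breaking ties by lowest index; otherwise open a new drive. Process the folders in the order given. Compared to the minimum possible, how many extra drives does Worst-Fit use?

Worst-Fit: [27] [10,9,2] [19,7] [22] [22] [22] [22] [21] → 8 drives.
7 folders exceed 16 GB (half the capacity), and no two of those can share a drive, so at least 7 drives are needed.
An optimal packing achieves that bound: [27,2] [22,10] [22,9] [22,7] [22] [21] [19] → 7 drives.
Excess: 8 − 7 = 1.

1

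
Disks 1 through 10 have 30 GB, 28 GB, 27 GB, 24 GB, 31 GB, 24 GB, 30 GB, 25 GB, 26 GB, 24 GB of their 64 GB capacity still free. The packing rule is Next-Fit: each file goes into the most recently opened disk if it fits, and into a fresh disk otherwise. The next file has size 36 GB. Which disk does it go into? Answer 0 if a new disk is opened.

0

Next-Fit only looks at disk 10, which has 24 GB free.
36 GB does not fit, so a new disk is opened.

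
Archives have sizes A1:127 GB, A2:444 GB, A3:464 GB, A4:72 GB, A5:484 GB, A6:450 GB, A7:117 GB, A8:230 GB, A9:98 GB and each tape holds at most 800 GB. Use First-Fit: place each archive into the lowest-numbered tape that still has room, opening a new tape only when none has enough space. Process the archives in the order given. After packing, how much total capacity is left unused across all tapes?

A1 (127 GB) → tape 1 (remaining 673 GB)
A2 (444 GB) → tape 1 (remaining 229 GB)
A3 (464 GB) → tape 2 (remaining 336 GB)
A4 (72 GB) → tape 1 (remaining 157 GB)
A5 (484 GB) → tape 3 (remaining 316 GB)
A6 (450 GB) → tape 4 (remaining 350 GB)
A7 (117 GB) → tape 1 (remaining 40 GB)
A8 (230 GB) → tape 2 (remaining 106 GB)
A9 (98 GB) → tape 2 (remaining 8 GB)
4 tapes × 800 GB = 3200 GB; used 2486 GB; unused 714 GB.

714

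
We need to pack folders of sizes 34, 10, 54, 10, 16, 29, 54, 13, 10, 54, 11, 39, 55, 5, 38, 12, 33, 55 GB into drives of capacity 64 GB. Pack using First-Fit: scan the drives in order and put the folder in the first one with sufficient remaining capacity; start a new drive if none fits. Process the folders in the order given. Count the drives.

10

drive 1: place 34 GB, 30 GB left
drive 1: place 10 GB, 20 GB left
drive 2: place 54 GB, 10 GB left
drive 1: place 10 GB, 10 GB left
drive 3: place 16 GB, 48 GB left
drive 3: place 29 GB, 19 GB left
drive 4: place 54 GB, 10 GB left
drive 3: place 13 GB, 6 GB left
drive 1: place 10 GB, 0 GB left
drive 5: place 54 GB, 10 GB left
drive 6: place 11 GB, 53 GB left
drive 6: place 39 GB, 14 GB left
drive 7: place 55 GB, 9 GB left
drive 2: place 5 GB, 5 GB left
drive 8: place 38 GB, 26 GB left
drive 6: place 12 GB, 2 GB left
drive 9: place 33 GB, 31 GB left
drive 10: place 55 GB, 9 GB left
Final drives: [34,10,10,10] [54,5] [16,29,13] [54] [54] [11,39,12] [55] [38] [33] [55].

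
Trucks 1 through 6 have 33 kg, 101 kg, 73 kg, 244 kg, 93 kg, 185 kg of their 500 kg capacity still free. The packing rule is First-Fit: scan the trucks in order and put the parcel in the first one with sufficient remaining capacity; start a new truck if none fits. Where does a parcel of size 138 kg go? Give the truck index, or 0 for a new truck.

Trucks with room: truck 4 (244 kg), truck 6 (185 kg).
The first with room is truck 4.

4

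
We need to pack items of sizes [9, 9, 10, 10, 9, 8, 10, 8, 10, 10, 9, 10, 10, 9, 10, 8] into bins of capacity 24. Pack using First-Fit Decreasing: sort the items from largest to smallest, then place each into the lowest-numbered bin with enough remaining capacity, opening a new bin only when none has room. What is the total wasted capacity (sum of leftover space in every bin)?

43

Sorted descending: 10, 10, 10, 10, 10, 10, 10, 10, 9, 9, 9, 9, 9, 8, 8, 8.
10 → bin 1 (remaining 14)
10 → bin 1 (remaining 4)
10 → bin 2 (remaining 14)
10 → bin 2 (remaining 4)
10 → bin 3 (remaining 14)
10 → bin 3 (remaining 4)
10 → bin 4 (remaining 14)
10 → bin 4 (remaining 4)
9 → bin 5 (remaining 15)
9 → bin 5 (remaining 6)
9 → bin 6 (remaining 15)
9 → bin 6 (remaining 6)
9 → bin 7 (remaining 15)
8 → bin 7 (remaining 7)
8 → bin 8 (remaining 16)
8 → bin 8 (remaining 8)
8 bins × 24 = 192; used 149; unused 43.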